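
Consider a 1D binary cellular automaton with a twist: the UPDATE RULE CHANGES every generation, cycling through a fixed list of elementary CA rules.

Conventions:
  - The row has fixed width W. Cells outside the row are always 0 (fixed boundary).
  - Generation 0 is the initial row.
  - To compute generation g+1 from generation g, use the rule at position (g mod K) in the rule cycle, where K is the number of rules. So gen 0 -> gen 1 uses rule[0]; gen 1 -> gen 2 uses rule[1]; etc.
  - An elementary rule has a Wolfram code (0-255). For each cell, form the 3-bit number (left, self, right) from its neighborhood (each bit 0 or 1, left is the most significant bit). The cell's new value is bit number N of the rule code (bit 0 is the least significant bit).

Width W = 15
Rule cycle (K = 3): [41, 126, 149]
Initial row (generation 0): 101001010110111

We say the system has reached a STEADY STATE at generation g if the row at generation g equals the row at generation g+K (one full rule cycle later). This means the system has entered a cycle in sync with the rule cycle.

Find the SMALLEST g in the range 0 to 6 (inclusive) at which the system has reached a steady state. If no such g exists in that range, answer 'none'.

Answer: none

Derivation:
Gen 0: 101001010110111
Gen 1 (rule 41): 010000101101100
Gen 2 (rule 126): 111001111111110
Gen 3 (rule 149): 010100111111101
Gen 4 (rule 41): 001000100000010
Gen 5 (rule 126): 011101110000111
Gen 6 (rule 149): 001000101110010
Gen 7 (rule 41): 100010011000000
Gen 8 (rule 126): 110111111100000
Gen 9 (rule 149): 000011111011111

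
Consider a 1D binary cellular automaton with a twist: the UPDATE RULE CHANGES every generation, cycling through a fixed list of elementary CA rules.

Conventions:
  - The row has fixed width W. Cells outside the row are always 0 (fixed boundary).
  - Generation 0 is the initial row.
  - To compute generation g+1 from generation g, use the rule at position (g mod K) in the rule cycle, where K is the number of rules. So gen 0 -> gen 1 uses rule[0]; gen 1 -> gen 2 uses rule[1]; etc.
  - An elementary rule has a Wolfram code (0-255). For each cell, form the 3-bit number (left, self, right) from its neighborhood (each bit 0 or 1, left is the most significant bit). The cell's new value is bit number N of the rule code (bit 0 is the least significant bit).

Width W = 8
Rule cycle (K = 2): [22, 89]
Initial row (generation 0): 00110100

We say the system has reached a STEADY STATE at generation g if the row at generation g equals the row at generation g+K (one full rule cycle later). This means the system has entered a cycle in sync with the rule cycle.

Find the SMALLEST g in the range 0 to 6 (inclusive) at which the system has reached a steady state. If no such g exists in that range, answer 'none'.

Gen 0: 00110100
Gen 1 (rule 22): 01000110
Gen 2 (rule 89): 00110111
Gen 3 (rule 22): 01000000
Gen 4 (rule 89): 00111111
Gen 5 (rule 22): 01000000
Gen 6 (rule 89): 00111111
Gen 7 (rule 22): 01000000
Gen 8 (rule 89): 00111111

Answer: 3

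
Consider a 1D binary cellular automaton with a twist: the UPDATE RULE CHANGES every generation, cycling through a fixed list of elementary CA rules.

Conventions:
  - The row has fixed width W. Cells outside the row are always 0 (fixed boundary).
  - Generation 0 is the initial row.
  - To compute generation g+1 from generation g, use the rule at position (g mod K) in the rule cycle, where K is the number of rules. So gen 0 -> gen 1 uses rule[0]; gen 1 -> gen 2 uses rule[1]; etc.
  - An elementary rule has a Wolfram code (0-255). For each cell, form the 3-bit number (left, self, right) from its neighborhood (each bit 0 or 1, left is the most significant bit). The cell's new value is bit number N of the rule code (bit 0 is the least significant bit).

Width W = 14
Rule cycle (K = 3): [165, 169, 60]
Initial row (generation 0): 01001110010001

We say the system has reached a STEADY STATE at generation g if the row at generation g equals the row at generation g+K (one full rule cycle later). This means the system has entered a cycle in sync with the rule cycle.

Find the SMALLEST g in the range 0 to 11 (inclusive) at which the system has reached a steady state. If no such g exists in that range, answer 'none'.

Gen 0: 01001110010001
Gen 1 (rule 165): 01000100010101
Gen 2 (rule 169): 00010001001010
Gen 3 (rule 60): 00011001101111
Gen 4 (rule 165): 11000000010110
Gen 5 (rule 169): 10011111001100
Gen 6 (rule 60): 11010000101010
Gen 7 (rule 165): 00110110111110
Gen 8 (rule 169): 10101101111100
Gen 9 (rule 60): 11111011000010
Gen 10 (rule 165): 01110100011010
Gen 11 (rule 169): 01101001010100
Gen 12 (rule 60): 01011101111110
Gen 13 (rule 165): 01101010111100
Gen 14 (rule 169): 01010101111001

Answer: none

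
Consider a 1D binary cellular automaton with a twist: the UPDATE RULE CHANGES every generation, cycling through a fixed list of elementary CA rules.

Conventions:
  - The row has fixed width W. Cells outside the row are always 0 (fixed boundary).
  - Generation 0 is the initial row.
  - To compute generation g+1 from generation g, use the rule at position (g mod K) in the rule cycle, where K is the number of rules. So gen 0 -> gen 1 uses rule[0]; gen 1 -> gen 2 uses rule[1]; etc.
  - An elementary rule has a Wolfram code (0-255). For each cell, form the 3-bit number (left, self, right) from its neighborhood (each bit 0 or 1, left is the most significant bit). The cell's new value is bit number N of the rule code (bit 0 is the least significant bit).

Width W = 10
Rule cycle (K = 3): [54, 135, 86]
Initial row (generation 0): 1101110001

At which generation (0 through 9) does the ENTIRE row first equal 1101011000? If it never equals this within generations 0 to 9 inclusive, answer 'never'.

Gen 0: 1101110001
Gen 1 (rule 54): 0010001011
Gen 2 (rule 135): 1110111000
Gen 3 (rule 86): 0010001100
Gen 4 (rule 54): 0111010010
Gen 5 (rule 135): 1010010110
Gen 6 (rule 86): 1011110011
Gen 7 (rule 54): 1100001100
Gen 8 (rule 135): 0001110001
Gen 9 (rule 86): 0010011011

Answer: never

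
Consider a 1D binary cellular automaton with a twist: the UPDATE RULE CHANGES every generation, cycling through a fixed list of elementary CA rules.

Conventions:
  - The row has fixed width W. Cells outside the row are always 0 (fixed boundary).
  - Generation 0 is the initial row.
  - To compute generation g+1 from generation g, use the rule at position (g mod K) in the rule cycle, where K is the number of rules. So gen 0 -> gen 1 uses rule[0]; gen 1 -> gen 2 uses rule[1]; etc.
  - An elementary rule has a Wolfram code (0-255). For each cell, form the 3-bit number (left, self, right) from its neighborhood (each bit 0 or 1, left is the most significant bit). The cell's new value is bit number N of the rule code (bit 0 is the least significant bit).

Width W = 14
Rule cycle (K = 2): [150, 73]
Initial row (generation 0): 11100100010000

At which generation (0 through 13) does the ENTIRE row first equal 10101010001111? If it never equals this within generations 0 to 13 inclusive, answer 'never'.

Answer: 10

Derivation:
Gen 0: 11100100010000
Gen 1 (rule 150): 01011110111000
Gen 2 (rule 73): 00010010101011
Gen 3 (rule 150): 00111110101000
Gen 4 (rule 73): 10100010000011
Gen 5 (rule 150): 10110111000100
Gen 6 (rule 73): 00110101010001
Gen 7 (rule 150): 01000101011011
Gen 8 (rule 73): 00010000011011
Gen 9 (rule 150): 00111000100000
Gen 10 (rule 73): 10101010001111
Gen 11 (rule 150): 10101011010110
Gen 12 (rule 73): 00000011000110
Gen 13 (rule 150): 00000100101001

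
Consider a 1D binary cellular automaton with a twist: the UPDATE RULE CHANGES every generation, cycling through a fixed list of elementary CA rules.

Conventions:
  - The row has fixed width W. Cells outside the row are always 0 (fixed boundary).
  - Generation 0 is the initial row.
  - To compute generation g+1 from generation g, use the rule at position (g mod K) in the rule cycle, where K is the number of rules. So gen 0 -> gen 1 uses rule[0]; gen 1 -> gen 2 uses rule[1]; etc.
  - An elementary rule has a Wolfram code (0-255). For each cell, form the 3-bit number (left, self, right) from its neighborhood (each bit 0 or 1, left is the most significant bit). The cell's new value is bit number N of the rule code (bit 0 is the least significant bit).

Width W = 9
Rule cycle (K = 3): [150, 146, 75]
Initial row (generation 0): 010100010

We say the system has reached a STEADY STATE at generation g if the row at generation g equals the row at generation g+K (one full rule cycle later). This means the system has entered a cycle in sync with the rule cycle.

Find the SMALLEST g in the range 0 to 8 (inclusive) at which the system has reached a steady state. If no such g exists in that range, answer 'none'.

Answer: none

Derivation:
Gen 0: 010100010
Gen 1 (rule 150): 110110111
Gen 2 (rule 146): 000000010
Gen 3 (rule 75): 111111100
Gen 4 (rule 150): 011111010
Gen 5 (rule 146): 101110001
Gen 6 (rule 75): 001010110
Gen 7 (rule 150): 011010001
Gen 8 (rule 146): 100001010
Gen 9 (rule 75): 001110000
Gen 10 (rule 150): 010101000
Gen 11 (rule 146): 100000100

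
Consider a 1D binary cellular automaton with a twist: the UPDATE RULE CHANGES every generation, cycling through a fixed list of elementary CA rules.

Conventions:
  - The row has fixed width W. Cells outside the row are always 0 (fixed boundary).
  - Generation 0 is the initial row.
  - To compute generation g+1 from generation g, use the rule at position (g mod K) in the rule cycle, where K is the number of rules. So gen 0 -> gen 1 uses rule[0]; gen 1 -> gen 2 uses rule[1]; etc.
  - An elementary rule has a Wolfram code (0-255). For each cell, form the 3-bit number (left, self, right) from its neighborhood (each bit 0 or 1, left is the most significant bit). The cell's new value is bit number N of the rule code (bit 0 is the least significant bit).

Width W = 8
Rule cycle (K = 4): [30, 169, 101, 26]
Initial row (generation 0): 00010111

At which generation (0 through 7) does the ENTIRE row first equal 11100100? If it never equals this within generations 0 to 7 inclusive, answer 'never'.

Gen 0: 00010111
Gen 1 (rule 30): 00110100
Gen 2 (rule 169): 10101001
Gen 3 (rule 101): 11111001
Gen 4 (rule 26): 10000110
Gen 5 (rule 30): 11001101
Gen 6 (rule 169): 10001010
Gen 7 (rule 101): 10101110

Answer: never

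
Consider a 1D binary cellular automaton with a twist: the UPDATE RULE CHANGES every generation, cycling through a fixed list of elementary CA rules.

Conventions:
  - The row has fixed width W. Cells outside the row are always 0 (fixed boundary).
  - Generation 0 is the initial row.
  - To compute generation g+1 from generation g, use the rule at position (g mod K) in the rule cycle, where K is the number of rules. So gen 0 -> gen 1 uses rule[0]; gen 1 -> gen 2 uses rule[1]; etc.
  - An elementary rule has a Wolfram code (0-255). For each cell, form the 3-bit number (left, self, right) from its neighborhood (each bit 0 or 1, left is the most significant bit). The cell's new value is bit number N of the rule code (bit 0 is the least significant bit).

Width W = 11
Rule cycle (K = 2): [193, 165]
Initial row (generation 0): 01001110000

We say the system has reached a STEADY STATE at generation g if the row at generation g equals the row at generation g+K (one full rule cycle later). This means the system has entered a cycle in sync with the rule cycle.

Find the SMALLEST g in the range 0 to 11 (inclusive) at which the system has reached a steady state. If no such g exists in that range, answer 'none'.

Answer: none

Derivation:
Gen 0: 01001110000
Gen 1 (rule 193): 00000110111
Gen 2 (rule 165): 11110001010
Gen 3 (rule 193): 01110100000
Gen 4 (rule 165): 00101101111
Gen 5 (rule 193): 10000100111
Gen 6 (rule 165): 10110100010
Gen 7 (rule 193): 00010001000
Gen 8 (rule 165): 11010101011
Gen 9 (rule 193): 01000000001
Gen 10 (rule 165): 01011111101
Gen 11 (rule 193): 00001111100
Gen 12 (rule 165): 11100111001
Gen 13 (rule 193): 01100011000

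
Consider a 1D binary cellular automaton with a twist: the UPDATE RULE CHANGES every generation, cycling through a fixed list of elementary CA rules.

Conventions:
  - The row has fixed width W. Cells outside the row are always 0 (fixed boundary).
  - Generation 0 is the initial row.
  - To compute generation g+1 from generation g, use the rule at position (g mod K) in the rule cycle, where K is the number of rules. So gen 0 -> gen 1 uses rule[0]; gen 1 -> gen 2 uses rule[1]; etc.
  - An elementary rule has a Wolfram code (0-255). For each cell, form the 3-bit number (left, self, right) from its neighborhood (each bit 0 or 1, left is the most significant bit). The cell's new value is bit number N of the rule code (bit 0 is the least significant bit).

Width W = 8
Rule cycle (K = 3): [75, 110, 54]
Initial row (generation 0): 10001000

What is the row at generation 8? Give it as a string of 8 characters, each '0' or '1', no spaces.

Gen 0: 10001000
Gen 1 (rule 75): 00110011
Gen 2 (rule 110): 01110111
Gen 3 (rule 54): 10001000
Gen 4 (rule 75): 00110011
Gen 5 (rule 110): 01110111
Gen 6 (rule 54): 10001000
Gen 7 (rule 75): 00110011
Gen 8 (rule 110): 01110111

Answer: 01110111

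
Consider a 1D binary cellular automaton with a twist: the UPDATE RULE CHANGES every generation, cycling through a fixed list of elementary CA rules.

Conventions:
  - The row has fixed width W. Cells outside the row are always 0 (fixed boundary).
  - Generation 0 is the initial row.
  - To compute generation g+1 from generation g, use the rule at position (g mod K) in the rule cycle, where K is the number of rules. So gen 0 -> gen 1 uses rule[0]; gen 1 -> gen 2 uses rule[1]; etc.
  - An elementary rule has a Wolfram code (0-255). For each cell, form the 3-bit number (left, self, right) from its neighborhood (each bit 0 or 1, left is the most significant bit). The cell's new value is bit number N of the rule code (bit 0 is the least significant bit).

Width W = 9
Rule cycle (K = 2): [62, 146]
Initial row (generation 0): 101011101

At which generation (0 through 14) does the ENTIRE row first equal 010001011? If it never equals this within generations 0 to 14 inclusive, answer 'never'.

Gen 0: 101011101
Gen 1 (rule 62): 111110011
Gen 2 (rule 146): 011101100
Gen 3 (rule 62): 110011010
Gen 4 (rule 146): 001100001
Gen 5 (rule 62): 011010011
Gen 6 (rule 146): 100001100
Gen 7 (rule 62): 110011010
Gen 8 (rule 146): 001100001
Gen 9 (rule 62): 011010011
Gen 10 (rule 146): 100001100
Gen 11 (rule 62): 110011010
Gen 12 (rule 146): 001100001
Gen 13 (rule 62): 011010011
Gen 14 (rule 146): 100001100

Answer: never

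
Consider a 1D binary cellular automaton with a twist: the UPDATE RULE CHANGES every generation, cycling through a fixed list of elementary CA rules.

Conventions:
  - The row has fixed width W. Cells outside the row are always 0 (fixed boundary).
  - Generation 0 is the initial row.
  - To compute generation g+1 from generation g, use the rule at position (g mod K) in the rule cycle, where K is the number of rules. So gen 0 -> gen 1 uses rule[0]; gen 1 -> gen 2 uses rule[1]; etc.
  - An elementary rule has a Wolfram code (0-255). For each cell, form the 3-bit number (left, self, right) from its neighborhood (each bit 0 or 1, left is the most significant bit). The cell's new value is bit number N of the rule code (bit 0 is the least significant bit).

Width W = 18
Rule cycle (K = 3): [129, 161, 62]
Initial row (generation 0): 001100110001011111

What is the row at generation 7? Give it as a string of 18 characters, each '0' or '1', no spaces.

Gen 0: 001100110001011111
Gen 1 (rule 129): 100000000100001110
Gen 2 (rule 161): 001111110001100100
Gen 3 (rule 62): 011000001011011110
Gen 4 (rule 129): 000011100000001100
Gen 5 (rule 161): 111001001111100001
Gen 6 (rule 62): 100111111000010011
Gen 7 (rule 129): 000011110011000000

Answer: 000011110011000000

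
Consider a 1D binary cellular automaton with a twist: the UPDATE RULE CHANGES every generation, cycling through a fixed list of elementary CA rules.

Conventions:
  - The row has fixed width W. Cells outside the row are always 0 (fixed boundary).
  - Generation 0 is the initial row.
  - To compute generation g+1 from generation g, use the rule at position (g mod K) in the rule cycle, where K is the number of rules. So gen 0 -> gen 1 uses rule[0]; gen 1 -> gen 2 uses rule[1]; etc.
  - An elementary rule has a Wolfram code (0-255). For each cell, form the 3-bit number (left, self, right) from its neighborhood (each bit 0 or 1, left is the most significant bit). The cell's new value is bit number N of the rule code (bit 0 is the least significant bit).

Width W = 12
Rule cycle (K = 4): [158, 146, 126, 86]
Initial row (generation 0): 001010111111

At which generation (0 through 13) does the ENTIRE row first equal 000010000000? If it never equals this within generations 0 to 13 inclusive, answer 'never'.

Gen 0: 001010111111
Gen 1 (rule 158): 011010111110
Gen 2 (rule 146): 100000011101
Gen 3 (rule 126): 110000110111
Gen 4 (rule 86): 011001010001
Gen 5 (rule 158): 110111011011
Gen 6 (rule 146): 000010000000
Gen 7 (rule 126): 000111000000
Gen 8 (rule 86): 001001100000
Gen 9 (rule 158): 011111010000
Gen 10 (rule 146): 101110001000
Gen 11 (rule 126): 111011011100
Gen 12 (rule 86): 001001000110
Gen 13 (rule 158): 011111101101

Answer: 6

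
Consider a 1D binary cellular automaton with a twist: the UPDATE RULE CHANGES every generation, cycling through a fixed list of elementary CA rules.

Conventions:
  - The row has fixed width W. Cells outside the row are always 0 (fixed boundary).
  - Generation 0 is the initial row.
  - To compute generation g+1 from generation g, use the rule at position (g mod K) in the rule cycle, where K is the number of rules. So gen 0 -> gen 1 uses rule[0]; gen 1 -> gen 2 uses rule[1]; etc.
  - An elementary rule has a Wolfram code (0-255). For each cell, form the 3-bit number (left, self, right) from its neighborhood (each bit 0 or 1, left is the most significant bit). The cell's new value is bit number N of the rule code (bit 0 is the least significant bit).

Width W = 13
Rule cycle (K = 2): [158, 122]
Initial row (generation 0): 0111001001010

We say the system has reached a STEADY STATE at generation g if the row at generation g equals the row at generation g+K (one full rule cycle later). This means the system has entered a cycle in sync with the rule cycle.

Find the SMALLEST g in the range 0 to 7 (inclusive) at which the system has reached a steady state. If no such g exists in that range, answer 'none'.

Answer: none

Derivation:
Gen 0: 0111001001010
Gen 1 (rule 158): 1110111111011
Gen 2 (rule 122): 1011100001111
Gen 3 (rule 158): 1011010011110
Gen 4 (rule 122): 0111101110011
Gen 5 (rule 158): 1111001101110
Gen 6 (rule 122): 1001111111011
Gen 7 (rule 158): 1111111110010
Gen 8 (rule 122): 1000000011101
Gen 9 (rule 158): 1100000111001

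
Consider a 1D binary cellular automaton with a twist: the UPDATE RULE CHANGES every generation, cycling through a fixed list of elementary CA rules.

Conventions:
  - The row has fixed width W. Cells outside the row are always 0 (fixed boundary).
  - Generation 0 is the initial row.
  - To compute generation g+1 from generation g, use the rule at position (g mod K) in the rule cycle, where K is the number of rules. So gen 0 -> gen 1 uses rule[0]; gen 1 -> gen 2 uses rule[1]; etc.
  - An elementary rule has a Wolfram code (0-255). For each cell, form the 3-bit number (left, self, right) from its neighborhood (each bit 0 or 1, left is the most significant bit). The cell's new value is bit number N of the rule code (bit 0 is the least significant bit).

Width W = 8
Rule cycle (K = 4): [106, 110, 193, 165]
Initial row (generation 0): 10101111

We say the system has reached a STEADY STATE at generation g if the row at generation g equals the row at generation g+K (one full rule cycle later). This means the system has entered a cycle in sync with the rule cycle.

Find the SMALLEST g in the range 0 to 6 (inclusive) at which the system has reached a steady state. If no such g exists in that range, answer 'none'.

Answer: none

Derivation:
Gen 0: 10101111
Gen 1 (rule 106): 01011001
Gen 2 (rule 110): 11111011
Gen 3 (rule 193): 01111001
Gen 4 (rule 165): 00110001
Gen 5 (rule 106): 01110010
Gen 6 (rule 110): 11010110
Gen 7 (rule 193): 01000010
Gen 8 (rule 165): 01011010
Gen 9 (rule 106): 10111100
Gen 10 (rule 110): 11100100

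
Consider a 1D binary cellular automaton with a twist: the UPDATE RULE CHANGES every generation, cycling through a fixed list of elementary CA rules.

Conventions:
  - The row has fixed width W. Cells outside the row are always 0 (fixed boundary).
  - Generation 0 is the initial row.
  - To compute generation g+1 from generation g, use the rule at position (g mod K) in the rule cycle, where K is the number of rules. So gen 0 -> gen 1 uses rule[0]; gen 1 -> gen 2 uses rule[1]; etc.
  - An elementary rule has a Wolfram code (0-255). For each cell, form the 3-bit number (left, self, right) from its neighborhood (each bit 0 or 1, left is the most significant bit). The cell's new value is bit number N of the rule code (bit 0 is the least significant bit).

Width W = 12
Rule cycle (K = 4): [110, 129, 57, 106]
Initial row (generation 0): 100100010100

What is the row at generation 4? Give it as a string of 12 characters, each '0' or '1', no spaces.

Answer: 100001101000

Derivation:
Gen 0: 100100010100
Gen 1 (rule 110): 101100111100
Gen 2 (rule 129): 000000011001
Gen 3 (rule 57): 111111010100
Gen 4 (rule 106): 100001101000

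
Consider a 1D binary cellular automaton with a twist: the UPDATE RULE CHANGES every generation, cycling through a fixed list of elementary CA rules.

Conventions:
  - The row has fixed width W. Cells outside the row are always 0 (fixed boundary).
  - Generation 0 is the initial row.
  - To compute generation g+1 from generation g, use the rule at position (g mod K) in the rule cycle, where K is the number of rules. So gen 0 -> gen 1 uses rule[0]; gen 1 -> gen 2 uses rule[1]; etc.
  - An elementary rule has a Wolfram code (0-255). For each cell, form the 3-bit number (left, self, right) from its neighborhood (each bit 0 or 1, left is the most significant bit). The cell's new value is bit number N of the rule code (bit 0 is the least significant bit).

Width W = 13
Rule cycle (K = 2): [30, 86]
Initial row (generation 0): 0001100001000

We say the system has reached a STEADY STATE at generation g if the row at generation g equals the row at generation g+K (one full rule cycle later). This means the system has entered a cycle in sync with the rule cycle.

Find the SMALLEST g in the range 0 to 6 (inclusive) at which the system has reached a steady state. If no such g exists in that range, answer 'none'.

Gen 0: 0001100001000
Gen 1 (rule 30): 0011010011100
Gen 2 (rule 86): 0101011100110
Gen 3 (rule 30): 1101010011101
Gen 4 (rule 86): 0101011100101
Gen 5 (rule 30): 1101010011101
Gen 6 (rule 86): 0101011100101
Gen 7 (rule 30): 1101010011101
Gen 8 (rule 86): 0101011100101

Answer: 3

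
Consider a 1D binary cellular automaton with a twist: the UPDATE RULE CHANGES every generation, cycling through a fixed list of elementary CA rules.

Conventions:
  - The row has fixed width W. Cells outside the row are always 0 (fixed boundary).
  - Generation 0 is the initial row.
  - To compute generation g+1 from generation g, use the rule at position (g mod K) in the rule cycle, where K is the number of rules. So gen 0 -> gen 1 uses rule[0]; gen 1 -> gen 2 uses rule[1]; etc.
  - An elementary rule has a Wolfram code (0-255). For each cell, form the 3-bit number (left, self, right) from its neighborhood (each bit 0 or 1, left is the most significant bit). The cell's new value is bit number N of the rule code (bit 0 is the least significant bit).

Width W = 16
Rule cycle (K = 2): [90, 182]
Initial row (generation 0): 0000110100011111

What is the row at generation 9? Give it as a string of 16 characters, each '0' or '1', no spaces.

Gen 0: 0000110100011111
Gen 1 (rule 90): 0001110010110001
Gen 2 (rule 182): 0010101111001011
Gen 3 (rule 90): 0100001001110011
Gen 4 (rule 182): 1110011110101100
Gen 5 (rule 90): 1011110010001110
Gen 6 (rule 182): 1101101111010101
Gen 7 (rule 90): 1101101001000000
Gen 8 (rule 182): 0010011111100000
Gen 9 (rule 90): 0101110000110000

Answer: 0101110000110000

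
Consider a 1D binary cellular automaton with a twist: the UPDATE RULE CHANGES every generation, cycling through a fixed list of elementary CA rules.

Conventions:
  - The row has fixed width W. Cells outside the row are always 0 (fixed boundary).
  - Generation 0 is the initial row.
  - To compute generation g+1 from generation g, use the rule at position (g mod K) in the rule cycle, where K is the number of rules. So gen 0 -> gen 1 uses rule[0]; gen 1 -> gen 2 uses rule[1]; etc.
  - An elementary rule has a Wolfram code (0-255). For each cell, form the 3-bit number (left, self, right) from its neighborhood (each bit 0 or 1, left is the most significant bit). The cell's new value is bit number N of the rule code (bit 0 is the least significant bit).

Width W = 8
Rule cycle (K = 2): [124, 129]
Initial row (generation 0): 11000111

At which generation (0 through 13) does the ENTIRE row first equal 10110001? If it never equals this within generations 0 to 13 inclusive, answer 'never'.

Answer: never

Derivation:
Gen 0: 11000111
Gen 1 (rule 124): 11100101
Gen 2 (rule 129): 01000000
Gen 3 (rule 124): 01100000
Gen 4 (rule 129): 00001111
Gen 5 (rule 124): 00001001
Gen 6 (rule 129): 11100000
Gen 7 (rule 124): 10110000
Gen 8 (rule 129): 00000111
Gen 9 (rule 124): 00000101
Gen 10 (rule 129): 11110000
Gen 11 (rule 124): 10011000
Gen 12 (rule 129): 00000011
Gen 13 (rule 124): 00000011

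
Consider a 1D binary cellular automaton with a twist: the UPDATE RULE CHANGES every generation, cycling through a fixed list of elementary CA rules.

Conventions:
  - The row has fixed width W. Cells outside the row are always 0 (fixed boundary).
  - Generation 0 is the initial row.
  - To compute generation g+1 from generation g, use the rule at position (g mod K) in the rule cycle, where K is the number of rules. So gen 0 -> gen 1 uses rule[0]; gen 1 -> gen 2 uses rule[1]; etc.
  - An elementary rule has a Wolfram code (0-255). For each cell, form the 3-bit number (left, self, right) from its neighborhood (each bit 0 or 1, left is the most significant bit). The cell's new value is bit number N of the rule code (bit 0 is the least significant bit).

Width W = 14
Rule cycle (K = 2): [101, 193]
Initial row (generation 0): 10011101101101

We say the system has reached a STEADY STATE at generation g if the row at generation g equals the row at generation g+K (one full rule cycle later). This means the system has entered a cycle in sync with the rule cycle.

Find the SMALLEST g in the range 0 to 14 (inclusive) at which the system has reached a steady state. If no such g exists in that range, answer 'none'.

Gen 0: 10011101101101
Gen 1 (rule 101): 10000110110111
Gen 2 (rule 193): 00110010010011
Gen 3 (rule 101): 10010010010001
Gen 4 (rule 193): 00000000000100
Gen 5 (rule 101): 11111111110101
Gen 6 (rule 193): 01111111110000
Gen 7 (rule 101): 00000000010111
Gen 8 (rule 193): 11111111000011
Gen 9 (rule 101): 00000001011001
Gen 10 (rule 193): 11111100001000
Gen 11 (rule 101): 00000101101011
Gen 12 (rule 193): 11110000100001
Gen 13 (rule 101): 00010110101101
Gen 14 (rule 193): 11000010000100
Gen 15 (rule 101): 01011010110101
Gen 16 (rule 193): 00001000010000

Answer: none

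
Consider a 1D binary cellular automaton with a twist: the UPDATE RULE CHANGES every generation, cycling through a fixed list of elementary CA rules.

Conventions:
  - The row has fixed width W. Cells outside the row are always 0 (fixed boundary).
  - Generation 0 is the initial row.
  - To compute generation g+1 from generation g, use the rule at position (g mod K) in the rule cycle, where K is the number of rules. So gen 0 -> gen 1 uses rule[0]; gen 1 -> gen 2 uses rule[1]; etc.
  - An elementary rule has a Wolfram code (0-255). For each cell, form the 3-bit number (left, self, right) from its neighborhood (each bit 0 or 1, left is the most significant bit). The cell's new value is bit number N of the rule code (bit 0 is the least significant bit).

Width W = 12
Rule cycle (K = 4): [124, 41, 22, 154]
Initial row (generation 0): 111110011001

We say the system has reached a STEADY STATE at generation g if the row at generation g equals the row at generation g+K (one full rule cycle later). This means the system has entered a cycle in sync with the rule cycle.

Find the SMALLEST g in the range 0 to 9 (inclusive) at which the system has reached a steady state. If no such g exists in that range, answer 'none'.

Answer: 5

Derivation:
Gen 0: 111110011001
Gen 1 (rule 124): 100011011101
Gen 2 (rule 41): 001010110010
Gen 3 (rule 22): 011010001111
Gen 4 (rule 154): 110001011110
Gen 5 (rule 124): 111001110011
Gen 6 (rule 41): 100001000010
Gen 7 (rule 22): 110011100111
Gen 8 (rule 154): 101111011110
Gen 9 (rule 124): 111001110011
Gen 10 (rule 41): 100001000010
Gen 11 (rule 22): 110011100111
Gen 12 (rule 154): 101111011110
Gen 13 (rule 124): 111001110011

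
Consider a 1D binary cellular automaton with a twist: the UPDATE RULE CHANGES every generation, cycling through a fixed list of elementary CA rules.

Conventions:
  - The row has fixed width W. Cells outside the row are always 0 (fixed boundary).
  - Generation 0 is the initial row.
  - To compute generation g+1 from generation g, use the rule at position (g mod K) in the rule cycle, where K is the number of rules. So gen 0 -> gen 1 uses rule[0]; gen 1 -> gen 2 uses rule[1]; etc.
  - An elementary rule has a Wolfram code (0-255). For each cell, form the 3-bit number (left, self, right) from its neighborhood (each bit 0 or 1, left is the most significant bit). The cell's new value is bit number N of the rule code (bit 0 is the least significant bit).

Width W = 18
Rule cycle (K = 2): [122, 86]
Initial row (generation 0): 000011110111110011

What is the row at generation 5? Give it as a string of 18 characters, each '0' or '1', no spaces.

Gen 0: 000011110111110011
Gen 1 (rule 122): 000110011100011111
Gen 2 (rule 86): 001011100110100001
Gen 3 (rule 122): 010110111111010010
Gen 4 (rule 86): 110010000001011111
Gen 5 (rule 122): 111101000010110001

Answer: 111101000010110001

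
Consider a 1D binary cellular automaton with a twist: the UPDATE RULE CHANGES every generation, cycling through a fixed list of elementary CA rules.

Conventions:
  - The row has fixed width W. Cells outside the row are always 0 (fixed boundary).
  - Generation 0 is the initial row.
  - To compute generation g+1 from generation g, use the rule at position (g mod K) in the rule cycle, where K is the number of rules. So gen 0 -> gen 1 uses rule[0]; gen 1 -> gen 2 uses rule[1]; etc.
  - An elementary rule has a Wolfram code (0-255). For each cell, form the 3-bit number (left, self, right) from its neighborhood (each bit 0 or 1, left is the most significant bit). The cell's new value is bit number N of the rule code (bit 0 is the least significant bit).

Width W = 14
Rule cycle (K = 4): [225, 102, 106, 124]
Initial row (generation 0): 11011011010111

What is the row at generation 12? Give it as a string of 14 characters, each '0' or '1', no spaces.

Gen 0: 11011011010111
Gen 1 (rule 225): 01101101101011
Gen 2 (rule 102): 10110110111101
Gen 3 (rule 106): 01111111100110
Gen 4 (rule 124): 01000000110111
Gen 5 (rule 225): 00011110011011
Gen 6 (rule 102): 00100010101101
Gen 7 (rule 106): 01000101011110
Gen 8 (rule 124): 01100111110011
Gen 9 (rule 225): 00100011110001
Gen 10 (rule 102): 01100100010011
Gen 11 (rule 106): 11101000100111
Gen 12 (rule 124): 10111100110101

Answer: 10111100110101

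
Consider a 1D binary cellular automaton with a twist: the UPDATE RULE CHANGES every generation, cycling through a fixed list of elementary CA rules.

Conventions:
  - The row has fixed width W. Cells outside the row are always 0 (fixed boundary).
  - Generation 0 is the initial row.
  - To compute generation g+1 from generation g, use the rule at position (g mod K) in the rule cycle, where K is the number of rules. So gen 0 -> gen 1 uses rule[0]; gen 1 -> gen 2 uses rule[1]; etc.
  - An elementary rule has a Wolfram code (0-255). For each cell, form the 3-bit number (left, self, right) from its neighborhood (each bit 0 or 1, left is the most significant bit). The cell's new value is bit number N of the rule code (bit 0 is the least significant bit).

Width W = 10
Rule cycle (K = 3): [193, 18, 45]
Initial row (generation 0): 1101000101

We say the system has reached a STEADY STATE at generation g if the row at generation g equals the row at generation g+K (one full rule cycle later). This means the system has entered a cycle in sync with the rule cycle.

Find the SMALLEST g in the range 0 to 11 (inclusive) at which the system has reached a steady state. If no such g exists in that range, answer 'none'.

Gen 0: 1101000101
Gen 1 (rule 193): 0100010000
Gen 2 (rule 18): 1010101000
Gen 3 (rule 45): 1111111011
Gen 4 (rule 193): 0111111001
Gen 5 (rule 18): 1000000110
Gen 6 (rule 45): 1011110100
Gen 7 (rule 193): 0001110001
Gen 8 (rule 18): 0010001010
Gen 9 (rule 45): 1010101110
Gen 10 (rule 193): 0000000110
Gen 11 (rule 18): 0000001001
Gen 12 (rule 45): 1111101001
Gen 13 (rule 193): 0111100000
Gen 14 (rule 18): 1000010000

Answer: none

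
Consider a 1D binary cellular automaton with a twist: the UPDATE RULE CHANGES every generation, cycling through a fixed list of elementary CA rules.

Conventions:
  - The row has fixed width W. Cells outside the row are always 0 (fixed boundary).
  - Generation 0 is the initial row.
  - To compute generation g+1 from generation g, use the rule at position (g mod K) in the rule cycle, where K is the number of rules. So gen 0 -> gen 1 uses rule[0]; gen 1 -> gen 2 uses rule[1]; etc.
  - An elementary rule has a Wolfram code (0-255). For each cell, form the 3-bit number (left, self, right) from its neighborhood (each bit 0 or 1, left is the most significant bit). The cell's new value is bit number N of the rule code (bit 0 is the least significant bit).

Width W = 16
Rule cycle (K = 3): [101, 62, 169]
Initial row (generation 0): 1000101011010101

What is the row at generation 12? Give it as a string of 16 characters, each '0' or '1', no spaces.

Answer: 1010111111111001

Derivation:
Gen 0: 1000101011010101
Gen 1 (rule 101): 1010111101111111
Gen 2 (rule 62): 1111100011000000
Gen 3 (rule 169): 1111001010011111
Gen 4 (rule 101): 0001001110000001
Gen 5 (rule 62): 0011111001000011
Gen 6 (rule 169): 1011110000011010
Gen 7 (rule 101): 1100010111001110
Gen 8 (rule 62): 1010111100111001
Gen 9 (rule 169): 0101111000110000
Gen 10 (rule 101): 0110001010010111
Gen 11 (rule 62): 1101011111111100
Gen 12 (rule 169): 1010111111111001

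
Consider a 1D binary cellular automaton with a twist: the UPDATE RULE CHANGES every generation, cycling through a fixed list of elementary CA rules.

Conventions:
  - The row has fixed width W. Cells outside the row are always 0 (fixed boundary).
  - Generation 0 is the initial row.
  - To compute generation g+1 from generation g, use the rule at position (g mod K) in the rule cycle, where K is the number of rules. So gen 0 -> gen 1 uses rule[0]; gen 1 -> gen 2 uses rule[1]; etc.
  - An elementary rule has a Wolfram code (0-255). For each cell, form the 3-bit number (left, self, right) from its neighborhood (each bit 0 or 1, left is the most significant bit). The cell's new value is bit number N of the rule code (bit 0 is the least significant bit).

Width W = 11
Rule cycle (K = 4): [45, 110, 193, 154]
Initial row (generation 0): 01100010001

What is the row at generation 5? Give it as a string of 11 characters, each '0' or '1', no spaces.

Gen 0: 01100010001
Gen 1 (rule 45): 01001010101
Gen 2 (rule 110): 11011111111
Gen 3 (rule 193): 01001111111
Gen 4 (rule 154): 10111111110
Gen 5 (rule 45): 11100000000

Answer: 11100000000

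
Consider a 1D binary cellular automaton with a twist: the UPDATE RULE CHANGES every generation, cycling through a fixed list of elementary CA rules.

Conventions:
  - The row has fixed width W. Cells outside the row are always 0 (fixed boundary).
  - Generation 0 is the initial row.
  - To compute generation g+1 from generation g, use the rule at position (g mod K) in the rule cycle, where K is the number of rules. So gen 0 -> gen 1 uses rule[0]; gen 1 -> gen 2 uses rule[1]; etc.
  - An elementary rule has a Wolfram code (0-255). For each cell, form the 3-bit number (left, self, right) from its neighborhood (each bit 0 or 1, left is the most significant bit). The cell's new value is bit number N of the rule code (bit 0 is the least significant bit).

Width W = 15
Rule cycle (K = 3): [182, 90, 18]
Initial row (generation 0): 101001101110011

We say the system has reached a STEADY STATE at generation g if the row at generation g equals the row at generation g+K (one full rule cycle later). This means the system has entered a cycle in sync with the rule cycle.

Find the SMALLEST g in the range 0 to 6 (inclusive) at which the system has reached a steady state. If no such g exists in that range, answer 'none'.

Gen 0: 101001101110011
Gen 1 (rule 182): 111110010101100
Gen 2 (rule 90): 100011100001110
Gen 3 (rule 18): 010100010010001
Gen 4 (rule 182): 111110111111011
Gen 5 (rule 90): 100010100001011
Gen 6 (rule 18): 010100010010000
Gen 7 (rule 182): 111110111111000
Gen 8 (rule 90): 100010100001100
Gen 9 (rule 18): 010100010010010

Answer: none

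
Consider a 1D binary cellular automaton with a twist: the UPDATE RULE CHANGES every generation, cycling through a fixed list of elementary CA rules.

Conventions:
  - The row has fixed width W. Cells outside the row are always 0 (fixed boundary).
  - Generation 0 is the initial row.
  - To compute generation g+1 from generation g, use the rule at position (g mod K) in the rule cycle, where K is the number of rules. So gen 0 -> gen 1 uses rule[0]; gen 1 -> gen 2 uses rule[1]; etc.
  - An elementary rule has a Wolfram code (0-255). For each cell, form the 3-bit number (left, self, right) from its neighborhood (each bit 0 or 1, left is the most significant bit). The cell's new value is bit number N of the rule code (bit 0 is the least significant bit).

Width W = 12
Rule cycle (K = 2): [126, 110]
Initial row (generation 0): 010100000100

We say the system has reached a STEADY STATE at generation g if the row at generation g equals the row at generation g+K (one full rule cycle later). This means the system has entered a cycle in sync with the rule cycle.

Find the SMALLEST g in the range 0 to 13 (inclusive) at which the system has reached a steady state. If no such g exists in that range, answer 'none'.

Answer: none

Derivation:
Gen 0: 010100000100
Gen 1 (rule 126): 111110001110
Gen 2 (rule 110): 100010011010
Gen 3 (rule 126): 110111111111
Gen 4 (rule 110): 111100000001
Gen 5 (rule 126): 100110000011
Gen 6 (rule 110): 101110000111
Gen 7 (rule 126): 111011001101
Gen 8 (rule 110): 101111011111
Gen 9 (rule 126): 111001110001
Gen 10 (rule 110): 101011010011
Gen 11 (rule 126): 111111111111
Gen 12 (rule 110): 100000000001
Gen 13 (rule 126): 110000000011
Gen 14 (rule 110): 110000000111
Gen 15 (rule 126): 111000001101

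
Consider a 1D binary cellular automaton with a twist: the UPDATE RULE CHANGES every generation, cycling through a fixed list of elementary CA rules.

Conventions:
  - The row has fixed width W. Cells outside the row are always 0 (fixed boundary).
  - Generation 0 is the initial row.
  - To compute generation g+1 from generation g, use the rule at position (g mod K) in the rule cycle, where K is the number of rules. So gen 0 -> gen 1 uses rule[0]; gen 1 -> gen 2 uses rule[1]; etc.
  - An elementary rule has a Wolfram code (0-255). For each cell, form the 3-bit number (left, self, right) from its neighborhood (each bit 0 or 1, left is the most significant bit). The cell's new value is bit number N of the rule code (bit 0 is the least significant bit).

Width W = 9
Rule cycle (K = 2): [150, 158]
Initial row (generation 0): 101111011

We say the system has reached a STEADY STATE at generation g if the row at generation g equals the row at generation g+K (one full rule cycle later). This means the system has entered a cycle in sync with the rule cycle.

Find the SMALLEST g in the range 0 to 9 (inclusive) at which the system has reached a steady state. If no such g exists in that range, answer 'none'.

Answer: none

Derivation:
Gen 0: 101111011
Gen 1 (rule 150): 100110000
Gen 2 (rule 158): 111101000
Gen 3 (rule 150): 011001100
Gen 4 (rule 158): 110111010
Gen 5 (rule 150): 000010011
Gen 6 (rule 158): 000111110
Gen 7 (rule 150): 001011101
Gen 8 (rule 158): 011011001
Gen 9 (rule 150): 100000111
Gen 10 (rule 158): 110001110
Gen 11 (rule 150): 001010101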